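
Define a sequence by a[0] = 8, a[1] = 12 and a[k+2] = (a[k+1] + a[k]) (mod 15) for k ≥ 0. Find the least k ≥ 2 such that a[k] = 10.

Listing terms: a[0] = 8, a[1] = 12, a[2] = 5, a[3] = 2, a[4] = 7, a[5] = 9, a[6] = 1, a[7] = 10, a[8] = 11, a[9] = 6, a[10] = 2, a[11] = 8, a[12] = 10, a[13] = 3, a[14] = 13, a[15] = 1, a[16] = 14, a[17] = 0, a[18] = 14, a[19] = 14, a[20] = 13, a[21] = 12, a[22] = 10, a[23] = 7, a[24] = 2, a[25] = 9, a[26] = 11, a[27] = 5, a[28] = 1, a[29] = 6, a[30] = 7, a[31] = 13, a[32] = 5, a[33] = 3, a[34] = 8, a[35] = 11, a[36] = 4, a[37] = 0, a[38] = 4, a[39] = 4, a[40] = 8, a[41] = 12.
Since (a[40], a[41]) = (a[0], a[1]) = (8, 12) (two consecutive terms determine the rest), the sequence is periodic with period 40.
The value 10 first appears (with k ≥ 2) at a[7].

7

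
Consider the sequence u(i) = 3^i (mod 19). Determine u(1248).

7

We have u(1) = 3; u(2) = 9; u(3) = 8; u(4) = 5; u(5) = 15; u(6) = 7; u(7) = 2; u(8) = 6; u(9) = 18; u(10) = 16; u(11) = 10; u(12) = 11; u(13) = 14; u(14) = 4; u(15) = 12; u(16) = 17; u(17) = 13; u(18) = 1; u(19) = 3.
The sequence repeats with period 18.
(1248 - 1) mod 18 = 5, so u(1248) = u(6) = 7.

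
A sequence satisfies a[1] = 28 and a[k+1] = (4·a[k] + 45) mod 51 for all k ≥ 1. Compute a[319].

10

a[1] = 28, a[2] = 4, a[3] = 10, a[4] = 34, a[5] = 28.
The sequence repeats with period 4.
(319 - 1) mod 4 = 2, so a[319] = a[3] = 10.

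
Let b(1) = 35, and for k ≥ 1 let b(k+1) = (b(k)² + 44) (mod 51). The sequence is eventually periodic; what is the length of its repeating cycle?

6

b(1) = 35, b(2) = 45, b(3) = 29, b(4) = 18, b(5) = 11, b(6) = 12, b(7) = 35.
Since b(7) = b(1) = 35, the sequence is periodic with period 6.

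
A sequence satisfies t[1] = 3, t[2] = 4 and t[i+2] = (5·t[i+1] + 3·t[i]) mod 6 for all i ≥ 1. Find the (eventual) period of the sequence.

6

Computing terms: t[1] = 3; t[2] = 4; t[3] = 5; t[4] = 1; t[5] = 2; t[6] = 1; t[7] = 5; t[8] = 4; t[9] = 5.
Since (t[8], t[9]) = (t[2], t[3]) = (4, 5) (two consecutive terms determine the rest), the sequence is eventually periodic: after a pre-period of length 1 it cycles with period 6.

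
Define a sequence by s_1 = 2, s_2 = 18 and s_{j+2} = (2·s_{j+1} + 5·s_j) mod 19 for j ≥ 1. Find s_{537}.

Listing terms: s_1 = 2,  s_2 = 18,  s_3 = 8,  s_4 = 11,  s_5 = 5,  s_6 = 8,  s_7 = 3,  s_8 = 8,  s_9 = 12,  s_{10} = 7,  s_{11} = 17,  s_{12} = 12,  s_{13} = 14,  s_{14} = 12,  s_{15} = 18,  s_{16} = 1,  s_{17} = 16,  s_{18} = 18,  s_{19} = 2,  s_{20} = 18.
The sequence repeats with period 18.
So s_{537} = s_{1 + ((537-1) mod 18)} = s_{15} = 18.

18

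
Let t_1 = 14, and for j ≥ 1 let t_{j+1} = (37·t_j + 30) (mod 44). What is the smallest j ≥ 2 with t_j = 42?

t_1 = 14,  t_2 = 20,  t_3 = 22,  t_4 = 8,  t_5 = 18,  t_6 = 36,  t_7 = 42,  t_8 = 0,  t_9 = 30,  t_{10} = 40,  t_{11} = 14.
The sequence repeats with period 10.
The value 42 first appears (with j ≥ 2) at t_7.

7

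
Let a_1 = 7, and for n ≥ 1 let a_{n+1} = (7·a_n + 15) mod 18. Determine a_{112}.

16

We have a_1 = 7,  a_2 = 10,  a_3 = 13,  a_4 = 16,  a_5 = 1,  a_6 = 4,  a_7 = 7.
Since a_7 = a_1 = 7, the sequence is periodic with period 6.
So a_{112} = a_{1 + ((112-1) mod 6)} = a_4 = 16.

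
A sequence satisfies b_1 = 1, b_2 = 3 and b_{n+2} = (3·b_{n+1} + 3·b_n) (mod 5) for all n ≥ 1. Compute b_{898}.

3

We have b_1 = 1; b_2 = 3; b_3 = 2; b_4 = 0; b_5 = 1; b_6 = 3.
The sequence repeats with period 4.
So b_{898} = b_{1 + ((898-1) mod 4)} = b_2 = 3.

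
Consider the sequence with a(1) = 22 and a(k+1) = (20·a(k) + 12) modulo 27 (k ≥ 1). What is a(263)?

10

Computing terms: a(1) = 22, a(2) = 20, a(3) = 7, a(4) = 17, a(5) = 1, a(6) = 5, a(7) = 4, a(8) = 11, a(9) = 16, a(10) = 8, a(11) = 10, a(12) = 23, a(13) = 13, a(14) = 2, a(15) = 25, a(16) = 26, a(17) = 19, a(18) = 14, a(19) = 22.
Since a(19) = a(1) = 22, the sequence is periodic with period 18.
So a(263) = a(1 + ((263-1) mod 18)) = a(11) = 10.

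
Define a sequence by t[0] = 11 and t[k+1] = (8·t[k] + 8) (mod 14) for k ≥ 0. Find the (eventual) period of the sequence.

7

We have t[0] = 11, t[1] = 12, t[2] = 6, t[3] = 0, t[4] = 8, t[5] = 2, t[6] = 10, t[7] = 4, t[8] = 12.
Since t[8] = t[1] = 12, the sequence is eventually periodic: after a pre-period of length 1 it cycles with period 7.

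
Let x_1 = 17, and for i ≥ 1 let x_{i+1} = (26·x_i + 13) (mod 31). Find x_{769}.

17

Listing terms: x_1 = 17, x_2 = 21, x_3 = 1, x_4 = 8, x_5 = 4, x_6 = 24, x_7 = 17.
Since x_7 = x_1 = 17, the sequence is periodic with period 6.
(769 - 1) mod 6 = 0, so x_{769} = x_1 = 17.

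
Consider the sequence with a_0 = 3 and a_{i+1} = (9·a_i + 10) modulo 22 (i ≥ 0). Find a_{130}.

We have a_0 = 3, a_1 = 15, a_2 = 13, a_3 = 17, a_4 = 9, a_5 = 3.
Since a_5 = a_0 = 3, the sequence is periodic with period 5.
(130 - 0) mod 5 = 0, so a_{130} = a_0 = 3.

3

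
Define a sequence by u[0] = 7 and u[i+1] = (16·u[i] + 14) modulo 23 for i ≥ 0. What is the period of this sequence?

11

u[0] = 7,  u[1] = 11,  u[2] = 6,  u[3] = 18,  u[4] = 3,  u[5] = 16,  u[6] = 17,  u[7] = 10,  u[8] = 13,  u[9] = 15,  u[10] = 1,  u[11] = 7.
Since u[11] = u[0] = 7, the sequence is periodic with period 11.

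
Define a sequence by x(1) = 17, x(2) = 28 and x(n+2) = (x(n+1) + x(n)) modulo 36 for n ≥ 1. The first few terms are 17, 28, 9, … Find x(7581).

1

We have x(1) = 17,  x(2) = 28,  x(3) = 9,  x(4) = 1,  x(5) = 10,  x(6) = 11,  x(7) = 21,  x(8) = 32,  x(9) = 17,  x(10) = 13,  x(11) = 30,  x(12) = 7,  x(13) = 1,  x(14) = 8,  x(15) = 9,  x(16) = 17,  x(17) = 26,  x(18) = 7,  x(19) = 33,  x(20) = 4,  x(21) = 1,  x(22) = 5,  x(23) = 6,  x(24) = 11,  x(25) = 17,  x(26) = 28.
The sequence repeats with period 24.
So x(7581) = x(1 + ((7581-1) mod 24)) = x(21) = 1.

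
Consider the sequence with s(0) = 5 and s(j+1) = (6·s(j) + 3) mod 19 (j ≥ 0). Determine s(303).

s(0) = 5,  s(1) = 14,  s(2) = 11,  s(3) = 12,  s(4) = 18,  s(5) = 16,  s(6) = 4,  s(7) = 8,  s(8) = 13,  s(9) = 5.
The sequence repeats with period 9.
(303 - 0) mod 9 = 6, so s(303) = s(6) = 4.

4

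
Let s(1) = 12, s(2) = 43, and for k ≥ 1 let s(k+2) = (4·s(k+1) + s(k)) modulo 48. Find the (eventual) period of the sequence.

We have s(1) = 12, s(2) = 43, s(3) = 40, s(4) = 11, s(5) = 36, s(6) = 11, s(7) = 32, s(8) = 43, s(9) = 12, s(10) = 43.
Since (s(9), s(10)) = (s(1), s(2)) = (12, 43) (two consecutive terms determine the rest), the sequence is periodic with period 8.

8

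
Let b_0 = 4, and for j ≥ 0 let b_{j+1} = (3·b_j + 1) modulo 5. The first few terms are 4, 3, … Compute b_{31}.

Listing terms: b_0 = 4,  b_1 = 3,  b_2 = 0,  b_3 = 1,  b_4 = 4.
The sequence repeats with period 4.
(31 - 0) mod 4 = 3, so b_{31} = b_3 = 1.

1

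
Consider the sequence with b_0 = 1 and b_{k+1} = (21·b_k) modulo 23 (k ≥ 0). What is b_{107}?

20

Computing terms: b_0 = 1,  b_1 = 21,  b_2 = 4,  b_3 = 15,  b_4 = 16,  b_5 = 14,  b_6 = 18,  b_7 = 10,  b_8 = 3,  b_9 = 17,  b_{10} = 12,  b_{11} = 22,  b_{12} = 2,  b_{13} = 19,  b_{14} = 8,  b_{15} = 7,  b_{16} = 9,  b_{17} = 5,  b_{18} = 13,  b_{19} = 20,  b_{20} = 6,  b_{21} = 11,  b_{22} = 1.
The sequence repeats with period 22.
So b_{107} = b_{0 + ((107-0) mod 22)} = b_{19} = 20.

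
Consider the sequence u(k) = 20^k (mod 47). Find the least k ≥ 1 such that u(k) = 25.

Listing terms: u(0) = 1; u(1) = 20; u(2) = 24; u(3) = 10; u(4) = 12; u(5) = 5; u(6) = 6; u(7) = 26; u(8) = 3; u(9) = 13; u(10) = 25; u(11) = 30; u(12) = 36; u(13) = 15; u(14) = 18; u(15) = 31; u(16) = 9; u(17) = 39; u(18) = 28; u(19) = 43; u(20) = 14; u(21) = 45; u(22) = 7; u(23) = 46; u(24) = 27; u(25) = 23; u(26) = 37; u(27) = 35; u(28) = 42; u(29) = 41; u(30) = 21; u(31) = 44; u(32) = 34; u(33) = 22; u(34) = 17; u(35) = 11; u(36) = 32; u(37) = 29; u(38) = 16; u(39) = 38; u(40) = 8; u(41) = 19; u(42) = 4; u(43) = 33; u(44) = 2; u(45) = 40; u(46) = 1.
The sequence repeats with period 46.
The value 25 first appears (with k ≥ 1) at u(10).

10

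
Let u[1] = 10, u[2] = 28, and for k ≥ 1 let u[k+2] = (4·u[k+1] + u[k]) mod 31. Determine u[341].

Listing terms: u[1] = 10, u[2] = 28, u[3] = 29, u[4] = 20, u[5] = 16, u[6] = 22, u[7] = 11, u[8] = 4, u[9] = 27, u[10] = 19, u[11] = 10, u[12] = 28.
The sequence repeats with period 10.
So u[341] = u[1 + ((341-1) mod 10)] = u[1] = 10.

10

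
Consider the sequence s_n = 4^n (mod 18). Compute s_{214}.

4

We have s_1 = 4, s_2 = 16, s_3 = 10, s_4 = 4.
Since s_4 = s_1 = 4, the sequence is periodic with period 3.
(214 - 1) mod 3 = 0, so s_{214} = s_1 = 4.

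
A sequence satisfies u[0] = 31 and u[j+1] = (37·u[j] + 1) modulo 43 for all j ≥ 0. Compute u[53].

38

We have u[0] = 31; u[1] = 30; u[2] = 36; u[3] = 0; u[4] = 1; u[5] = 38; u[6] = 31.
Since u[6] = u[0] = 31, the sequence is periodic with period 6.
(53 - 0) mod 6 = 5, so u[53] = u[5] = 38.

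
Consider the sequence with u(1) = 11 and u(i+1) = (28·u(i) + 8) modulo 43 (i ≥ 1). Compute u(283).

18

Listing terms: u(1) = 11, u(2) = 15, u(3) = 41, u(4) = 38, u(5) = 40, u(6) = 10, u(7) = 30, u(8) = 31, u(9) = 16, u(10) = 26, u(11) = 5, u(12) = 19, u(13) = 24, u(14) = 35, u(15) = 42, u(16) = 23, u(17) = 7, u(18) = 32, u(19) = 1, u(20) = 36, u(21) = 27, u(22) = 33, u(23) = 29, u(24) = 3, u(25) = 6, u(26) = 4, u(27) = 34, u(28) = 14, u(29) = 13, u(30) = 28, u(31) = 18, u(32) = 39, u(33) = 25, u(34) = 20, u(35) = 9, u(36) = 2, u(37) = 21, u(38) = 37, u(39) = 12, u(40) = 0, u(41) = 8, u(42) = 17, u(43) = 11.
The sequence repeats with period 42.
So u(283) = u(1 + ((283-1) mod 42)) = u(31) = 18.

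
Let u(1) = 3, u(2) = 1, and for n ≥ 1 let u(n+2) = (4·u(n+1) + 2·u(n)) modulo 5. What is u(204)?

We have u(1) = 3; u(2) = 1; u(3) = 0; u(4) = 2; u(5) = 3; u(6) = 1.
Since (u(5), u(6)) = (u(1), u(2)) = (3, 1) (two consecutive terms determine the rest), the sequence is periodic with period 4.
(204 - 1) mod 4 = 3, so u(204) = u(4) = 2.

2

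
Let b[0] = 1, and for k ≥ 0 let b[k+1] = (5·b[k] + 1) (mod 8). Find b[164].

5

b[0] = 1, b[1] = 6, b[2] = 7, b[3] = 4, b[4] = 5, b[5] = 2, b[6] = 3, b[7] = 0, b[8] = 1.
The sequence repeats with period 8.
So b[164] = b[0 + ((164-0) mod 8)] = b[4] = 5.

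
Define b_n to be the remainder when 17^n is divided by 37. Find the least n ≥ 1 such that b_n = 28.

We have b_0 = 1, b_1 = 17, b_2 = 30, b_3 = 29, b_4 = 12, b_5 = 19, b_6 = 27, b_7 = 15, b_8 = 33, b_9 = 6, b_{10} = 28, b_{11} = 32, b_{12} = 26, b_{13} = 35, b_{14} = 3, b_{15} = 14, b_{16} = 16, b_{17} = 13, b_{18} = 36, b_{19} = 20, b_{20} = 7, b_{21} = 8, b_{22} = 25, b_{23} = 18, b_{24} = 10, b_{25} = 22, b_{26} = 4, b_{27} = 31, b_{28} = 9, b_{29} = 5, b_{30} = 11, b_{31} = 2, b_{32} = 34, b_{33} = 23, b_{34} = 21, b_{35} = 24, b_{36} = 1.
The sequence repeats with period 36.
The value 28 first appears (with n ≥ 1) at b_{10}.

10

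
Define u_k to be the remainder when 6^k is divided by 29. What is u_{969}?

13

Computing terms: u_1 = 6,  u_2 = 7,  u_3 = 13,  u_4 = 20,  u_5 = 4,  u_6 = 24,  u_7 = 28,  u_8 = 23,  u_9 = 22,  u_{10} = 16,  u_{11} = 9,  u_{12} = 25,  u_{13} = 5,  u_{14} = 1,  u_{15} = 6.
The sequence repeats with period 14.
So u_{969} = u_{1 + ((969-1) mod 14)} = u_3 = 13.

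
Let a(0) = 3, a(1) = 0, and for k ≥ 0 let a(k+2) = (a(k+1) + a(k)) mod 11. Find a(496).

4

We have a(0) = 3,  a(1) = 0,  a(2) = 3,  a(3) = 3,  a(4) = 6,  a(5) = 9,  a(6) = 4,  a(7) = 2,  a(8) = 6,  a(9) = 8,  a(10) = 3,  a(11) = 0.
Since (a(10), a(11)) = (a(0), a(1)) = (3, 0) (two consecutive terms determine the rest), the sequence is periodic with period 10.
So a(496) = a(0 + ((496-0) mod 10)) = a(6) = 4.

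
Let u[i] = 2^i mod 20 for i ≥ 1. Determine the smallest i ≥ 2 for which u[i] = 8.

3

u[1] = 2, u[2] = 4, u[3] = 8, u[4] = 16, u[5] = 12, u[6] = 4.
Since u[6] = u[2] = 4, the sequence is eventually periodic: after a pre-period of length 1 it cycles with period 4.
The value 8 first appears (with i ≥ 2) at u[3].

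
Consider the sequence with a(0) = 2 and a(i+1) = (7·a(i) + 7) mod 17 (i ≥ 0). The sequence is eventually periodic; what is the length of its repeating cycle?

16

Computing terms: a(0) = 2; a(1) = 4; a(2) = 1; a(3) = 14; a(4) = 3; a(5) = 11; a(6) = 16; a(7) = 0; a(8) = 7; a(9) = 5; a(10) = 8; a(11) = 12; a(12) = 6; a(13) = 15; a(14) = 10; a(15) = 9; a(16) = 2.
The sequence repeats with period 16.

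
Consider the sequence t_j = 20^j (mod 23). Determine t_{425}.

Computing terms: t_1 = 20,  t_2 = 9,  t_3 = 19,  t_4 = 12,  t_5 = 10,  t_6 = 16,  t_7 = 21,  t_8 = 6,  t_9 = 5,  t_{10} = 8,  t_{11} = 22,  t_{12} = 3,  t_{13} = 14,  t_{14} = 4,  t_{15} = 11,  t_{16} = 13,  t_{17} = 7,  t_{18} = 2,  t_{19} = 17,  t_{20} = 18,  t_{21} = 15,  t_{22} = 1,  t_{23} = 20.
The sequence repeats with period 22.
(425 - 1) mod 22 = 6, so t_{425} = t_7 = 21.

21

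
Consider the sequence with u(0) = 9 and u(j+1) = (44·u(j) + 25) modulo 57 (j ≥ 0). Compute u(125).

10

Computing terms: u(0) = 9,  u(1) = 22,  u(2) = 24,  u(3) = 55,  u(4) = 51,  u(5) = 46,  u(6) = 54,  u(7) = 7,  u(8) = 48,  u(9) = 28,  u(10) = 3,  u(11) = 43,  u(12) = 36,  u(13) = 13,  u(14) = 27,  u(15) = 16,  u(16) = 45,  u(17) = 10,  u(18) = 9.
Since u(18) = u(0) = 9, the sequence is periodic with period 18.
(125 - 0) mod 18 = 17, so u(125) = u(17) = 10.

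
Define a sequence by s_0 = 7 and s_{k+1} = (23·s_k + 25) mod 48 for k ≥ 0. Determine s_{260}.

s_0 = 7; s_1 = 42; s_2 = 31; s_3 = 18; s_4 = 7.
The sequence repeats with period 4.
(260 - 0) mod 4 = 0, so s_{260} = s_0 = 7.

7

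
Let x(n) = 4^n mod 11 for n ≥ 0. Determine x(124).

Listing terms: x(0) = 1; x(1) = 4; x(2) = 5; x(3) = 9; x(4) = 3; x(5) = 1.
Since x(5) = x(0) = 1, the sequence is periodic with period 5.
(124 - 0) mod 5 = 4, so x(124) = x(4) = 3.

3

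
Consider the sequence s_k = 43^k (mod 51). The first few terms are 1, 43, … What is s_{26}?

Computing terms: s_0 = 1,  s_1 = 43,  s_2 = 13,  s_3 = 49,  s_4 = 16,  s_5 = 25,  s_6 = 4,  s_7 = 19,  s_8 = 1.
The sequence repeats with period 8.
(26 - 0) mod 8 = 2, so s_{26} = s_2 = 13.

13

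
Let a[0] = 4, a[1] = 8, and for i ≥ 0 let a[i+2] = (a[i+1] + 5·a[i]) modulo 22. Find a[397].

12

We have a[0] = 4,  a[1] = 8,  a[2] = 6,  a[3] = 2,  a[4] = 10,  a[5] = 20,  a[6] = 4,  a[7] = 16,  a[8] = 14,  a[9] = 6,  a[10] = 10,  a[11] = 18,  a[12] = 2,  a[13] = 4,  a[14] = 14,  a[15] = 12,  a[16] = 16,  a[17] = 10,  a[18] = 2,  a[19] = 8,  a[20] = 18,  a[21] = 14,  a[22] = 16,  a[23] = 20,  a[24] = 12,  a[25] = 2,  a[26] = 18,  a[27] = 6,  a[28] = 8,  a[29] = 16,  a[30] = 12,  a[31] = 4,  a[32] = 20,  a[33] = 18,  a[34] = 8,  a[35] = 10,  a[36] = 6,  a[37] = 12,  a[38] = 20,  a[39] = 14,  a[40] = 4,  a[41] = 8.
The sequence repeats with period 40.
So a[397] = a[0 + ((397-0) mod 40)] = a[37] = 12.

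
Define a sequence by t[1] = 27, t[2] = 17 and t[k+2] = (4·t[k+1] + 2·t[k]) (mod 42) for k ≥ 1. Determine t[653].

We have t[1] = 27,  t[2] = 17,  t[3] = 38,  t[4] = 18,  t[5] = 22,  t[6] = 40,  t[7] = 36,  t[8] = 14,  t[9] = 2,  t[10] = 36,  t[11] = 22,  t[12] = 34,  t[13] = 12,  t[14] = 32,  t[15] = 26,  t[16] = 0,  t[17] = 10,  t[18] = 40,  t[19] = 12,  t[20] = 2,  t[21] = 32,  t[22] = 6,  t[23] = 4,  t[24] = 28,  t[25] = 36,  t[26] = 32,  t[27] = 32,  t[28] = 24,  t[29] = 34,  t[30] = 16,  t[31] = 6,  t[32] = 14,  t[33] = 26,  t[34] = 6,  t[35] = 34,  t[36] = 22,  t[37] = 30,  t[38] = 38,  t[39] = 2,  t[40] = 0,  t[41] = 4,  t[42] = 16,  t[43] = 30,  t[44] = 26,  t[45] = 38,  t[46] = 36,  t[47] = 10,  t[48] = 28,  t[49] = 6,  t[50] = 38,  t[51] = 38,  t[52] = 18.
Since (t[51], t[52]) = (t[3], t[4]) = (38, 18) (two consecutive terms determine the rest), the sequence is eventually periodic: after a pre-period of length 2 it cycles with period 48.
For k ≥ 3, t[k] depends only on (k - 3) mod 48. (653 - 3) mod 48 = 26, so t[653] = t[29] = 34.

34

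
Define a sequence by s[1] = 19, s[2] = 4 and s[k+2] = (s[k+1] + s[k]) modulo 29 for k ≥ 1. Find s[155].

Listing terms: s[1] = 19,  s[2] = 4,  s[3] = 23,  s[4] = 27,  s[5] = 21,  s[6] = 19,  s[7] = 11,  s[8] = 1,  s[9] = 12,  s[10] = 13,  s[11] = 25,  s[12] = 9,  s[13] = 5,  s[14] = 14,  s[15] = 19,  s[16] = 4.
The sequence repeats with period 14.
So s[155] = s[1 + ((155-1) mod 14)] = s[1] = 19.

19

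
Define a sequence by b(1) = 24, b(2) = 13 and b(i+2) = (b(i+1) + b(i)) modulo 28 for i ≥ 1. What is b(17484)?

13

We have b(1) = 24, b(2) = 13, b(3) = 9, b(4) = 22, b(5) = 3, b(6) = 25, b(7) = 0, b(8) = 25, b(9) = 25, b(10) = 22, b(11) = 19, b(12) = 13, b(13) = 4, b(14) = 17, b(15) = 21, b(16) = 10, b(17) = 3, b(18) = 13, b(19) = 16, b(20) = 1, b(21) = 17, b(22) = 18, b(23) = 7, b(24) = 25, b(25) = 4, b(26) = 1, b(27) = 5, b(28) = 6, b(29) = 11, b(30) = 17, b(31) = 0, b(32) = 17, b(33) = 17, b(34) = 6, b(35) = 23, b(36) = 1, b(37) = 24, b(38) = 25, b(39) = 21, b(40) = 18, b(41) = 11, b(42) = 1, b(43) = 12, b(44) = 13, b(45) = 25, b(46) = 10, b(47) = 7, b(48) = 17, b(49) = 24, b(50) = 13.
Since (b(49), b(50)) = (b(1), b(2)) = (24, 13) (two consecutive terms determine the rest), the sequence is periodic with period 48.
(17484 - 1) mod 48 = 11, so b(17484) = b(12) = 13.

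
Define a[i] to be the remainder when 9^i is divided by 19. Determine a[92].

5

Listing terms: a[0] = 1; a[1] = 9; a[2] = 5; a[3] = 7; a[4] = 6; a[5] = 16; a[6] = 11; a[7] = 4; a[8] = 17; a[9] = 1.
The sequence repeats with period 9.
(92 - 0) mod 9 = 2, so a[92] = a[2] = 5.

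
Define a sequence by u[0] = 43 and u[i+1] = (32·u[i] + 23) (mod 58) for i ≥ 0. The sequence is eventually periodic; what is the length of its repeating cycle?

Listing terms: u[0] = 43, u[1] = 7, u[2] = 15, u[3] = 39, u[4] = 53, u[5] = 37, u[6] = 47, u[7] = 19, u[8] = 51, u[9] = 31, u[10] = 29, u[11] = 23, u[12] = 5, u[13] = 9, u[14] = 21, u[15] = 57, u[16] = 49, u[17] = 25, u[18] = 11, u[19] = 27, u[20] = 17, u[21] = 45, u[22] = 13, u[23] = 33, u[24] = 35, u[25] = 41, u[26] = 1, u[27] = 55, u[28] = 43.
The sequence repeats with period 28.

28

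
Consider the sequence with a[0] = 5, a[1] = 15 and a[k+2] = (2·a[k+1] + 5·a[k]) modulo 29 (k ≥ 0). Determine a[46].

7

Listing terms: a[0] = 5,  a[1] = 15,  a[2] = 26,  a[3] = 11,  a[4] = 7,  a[5] = 11,  a[6] = 28,  a[7] = 24,  a[8] = 14,  a[9] = 3,  a[10] = 18,  a[11] = 22,  a[12] = 18,  a[13] = 1,  a[14] = 5,  a[15] = 15.
The sequence repeats with period 14.
So a[46] = a[0 + ((46-0) mod 14)] = a[4] = 7.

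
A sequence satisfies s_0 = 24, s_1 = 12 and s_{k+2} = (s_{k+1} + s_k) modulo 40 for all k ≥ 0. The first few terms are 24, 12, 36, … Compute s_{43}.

28

We have s_0 = 24, s_1 = 12, s_2 = 36, s_3 = 8, s_4 = 4, s_5 = 12, s_6 = 16, s_7 = 28, s_8 = 4, s_9 = 32, s_{10} = 36, s_{11} = 28, s_{12} = 24, s_{13} = 12.
The sequence repeats with period 12.
(43 - 0) mod 12 = 7, so s_{43} = s_7 = 28.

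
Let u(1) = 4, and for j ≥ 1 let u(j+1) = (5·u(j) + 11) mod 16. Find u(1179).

Listing terms: u(1) = 4; u(2) = 15; u(3) = 6; u(4) = 9; u(5) = 8; u(6) = 3; u(7) = 10; u(8) = 13; u(9) = 12; u(10) = 7; u(11) = 14; u(12) = 1; u(13) = 0; u(14) = 11; u(15) = 2; u(16) = 5; u(17) = 4.
Since u(17) = u(1) = 4, the sequence is periodic with period 16.
So u(1179) = u(1 + ((1179-1) mod 16)) = u(11) = 14.

14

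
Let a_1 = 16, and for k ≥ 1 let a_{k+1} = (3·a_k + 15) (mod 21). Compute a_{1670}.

0

We have a_1 = 16,  a_2 = 0,  a_3 = 15,  a_4 = 18,  a_5 = 6,  a_6 = 12,  a_7 = 9,  a_8 = 0.
Since a_8 = a_2 = 0, the sequence is eventually periodic: after a pre-period of length 1 it cycles with period 6.
For k ≥ 2, a_k depends only on (k - 2) mod 6. (1670 - 2) mod 6 = 0, so a_{1670} = a_2 = 0.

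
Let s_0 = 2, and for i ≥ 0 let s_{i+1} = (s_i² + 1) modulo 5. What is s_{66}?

2

Listing terms: s_0 = 2,  s_1 = 0,  s_2 = 1,  s_3 = 2.
Since s_3 = s_0 = 2, the sequence is periodic with period 3.
(66 - 0) mod 3 = 0, so s_{66} = s_0 = 2.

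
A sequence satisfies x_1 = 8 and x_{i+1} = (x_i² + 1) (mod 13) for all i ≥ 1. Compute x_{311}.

We have x_1 = 8; x_2 = 0; x_3 = 1; x_4 = 2; x_5 = 5; x_6 = 0.
Since x_6 = x_2 = 0, the sequence is eventually periodic: after a pre-period of length 1 it cycles with period 4.
For i ≥ 2, x_i depends only on (i - 2) mod 4. (311 - 2) mod 4 = 1, so x_{311} = x_3 = 1.

1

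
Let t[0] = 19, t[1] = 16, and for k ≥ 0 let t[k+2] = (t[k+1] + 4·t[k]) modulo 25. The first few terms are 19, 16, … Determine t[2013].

We have t[0] = 19; t[1] = 16; t[2] = 17; t[3] = 6; t[4] = 24; t[5] = 23; t[6] = 19; t[7] = 11; t[8] = 12; t[9] = 6; t[10] = 4; t[11] = 3; t[12] = 19; t[13] = 6; t[14] = 7; t[15] = 6; t[16] = 9; t[17] = 8; t[18] = 19; t[19] = 1; t[20] = 2; t[21] = 6; t[22] = 14; t[23] = 13; t[24] = 19; t[25] = 21; t[26] = 22; t[27] = 6; t[28] = 19; t[29] = 18; t[30] = 19; t[31] = 16.
The sequence repeats with period 30.
(2013 - 0) mod 30 = 3, so t[2013] = t[3] = 6.

6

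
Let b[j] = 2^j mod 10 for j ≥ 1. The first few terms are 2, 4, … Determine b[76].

We have b[1] = 2; b[2] = 4; b[3] = 8; b[4] = 6; b[5] = 2.
The sequence repeats with period 4.
(76 - 1) mod 4 = 3, so b[76] = b[4] = 6.

6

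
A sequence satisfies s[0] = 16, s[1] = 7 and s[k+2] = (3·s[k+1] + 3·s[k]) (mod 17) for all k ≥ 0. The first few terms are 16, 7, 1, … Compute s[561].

We have s[0] = 16,  s[1] = 7,  s[2] = 1,  s[3] = 7,  s[4] = 7,  s[5] = 8,  s[6] = 11,  s[7] = 6,  s[8] = 0,  s[9] = 1,  s[10] = 3,  s[11] = 12,  s[12] = 11,  s[13] = 1,  s[14] = 2,  s[15] = 9,  s[16] = 16,  s[17] = 7.
Since (s[16], s[17]) = (s[0], s[1]) = (16, 7) (two consecutive terms determine the rest), the sequence is periodic with period 16.
(561 - 0) mod 16 = 1, so s[561] = s[1] = 7.

7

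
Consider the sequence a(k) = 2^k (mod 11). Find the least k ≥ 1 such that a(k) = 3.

Listing terms: a(0) = 1,  a(1) = 2,  a(2) = 4,  a(3) = 8,  a(4) = 5,  a(5) = 10,  a(6) = 9,  a(7) = 7,  a(8) = 3,  a(9) = 6,  a(10) = 1.
Since a(10) = a(0) = 1, the sequence is periodic with period 10.
The value 3 first appears (with k ≥ 1) at a(8).

8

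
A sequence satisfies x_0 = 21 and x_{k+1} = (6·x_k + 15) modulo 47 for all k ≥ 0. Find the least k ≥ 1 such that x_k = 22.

Computing terms: x_0 = 21, x_1 = 0, x_2 = 15, x_3 = 11, x_4 = 34, x_5 = 31, x_6 = 13, x_7 = 46, x_8 = 9, x_9 = 22, x_{10} = 6, x_{11} = 4, x_{12} = 39, x_{13} = 14, x_{14} = 5, x_{15} = 45, x_{16} = 3, x_{17} = 33, x_{18} = 25, x_{19} = 24, x_{20} = 18, x_{21} = 29, x_{22} = 1, x_{23} = 21.
Since x_{23} = x_0 = 21, the sequence is periodic with period 23.
The value 22 first appears (with k ≥ 1) at x_9.

9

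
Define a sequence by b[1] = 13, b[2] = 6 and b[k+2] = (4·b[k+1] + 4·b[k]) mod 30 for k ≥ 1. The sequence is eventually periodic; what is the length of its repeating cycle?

Listing terms: b[1] = 13; b[2] = 6; b[3] = 16; b[4] = 28; b[5] = 26; b[6] = 6; b[7] = 8; b[8] = 26; b[9] = 16; b[10] = 18; b[11] = 16; b[12] = 16; b[13] = 8; b[14] = 6; b[15] = 26; b[16] = 8; b[17] = 16; b[18] = 6; b[19] = 28; b[20] = 16; b[21] = 26; b[22] = 18; b[23] = 26; b[24] = 26; b[25] = 28; b[26] = 6; b[27] = 16.
Since (b[26], b[27]) = (b[2], b[3]) = (6, 16) (two consecutive terms determine the rest), the sequence is eventually periodic: after a pre-period of length 1 it cycles with period 24.

24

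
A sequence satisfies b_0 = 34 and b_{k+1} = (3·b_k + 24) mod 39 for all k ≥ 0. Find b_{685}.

b_0 = 34, b_1 = 9, b_2 = 12, b_3 = 21, b_4 = 9.
Since b_4 = b_1 = 9, the sequence is eventually periodic: after a pre-period of length 1 it cycles with period 3.
For k ≥ 1, b_k depends only on (k - 1) mod 3. (685 - 1) mod 3 = 0, so b_{685} = b_1 = 9.

9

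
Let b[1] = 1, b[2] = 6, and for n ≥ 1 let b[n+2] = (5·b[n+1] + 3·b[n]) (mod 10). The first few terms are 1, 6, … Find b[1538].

6

Listing terms: b[1] = 1; b[2] = 6; b[3] = 3; b[4] = 3; b[5] = 4; b[6] = 9; b[7] = 7; b[8] = 2; b[9] = 1; b[10] = 1; b[11] = 8; b[12] = 3; b[13] = 9; b[14] = 4; b[15] = 7; b[16] = 7; b[17] = 6; b[18] = 1; b[19] = 3; b[20] = 8; b[21] = 9; b[22] = 9; b[23] = 2; b[24] = 7; b[25] = 1; b[26] = 6.
Since (b[25], b[26]) = (b[1], b[2]) = (1, 6) (two consecutive terms determine the rest), the sequence is periodic with period 24.
So b[1538] = b[1 + ((1538-1) mod 24)] = b[2] = 6.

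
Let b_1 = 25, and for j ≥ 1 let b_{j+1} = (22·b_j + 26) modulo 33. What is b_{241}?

Listing terms: b_1 = 25, b_2 = 15, b_3 = 26, b_4 = 4, b_5 = 15.
Since b_5 = b_2 = 15, the sequence is eventually periodic: after a pre-period of length 1 it cycles with period 3.
For j ≥ 2, b_j depends only on (j - 2) mod 3. (241 - 2) mod 3 = 2, so b_{241} = b_4 = 4.

4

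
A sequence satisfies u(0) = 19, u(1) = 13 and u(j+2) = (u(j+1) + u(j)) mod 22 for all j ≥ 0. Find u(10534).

11

u(0) = 19,  u(1) = 13,  u(2) = 10,  u(3) = 1,  u(4) = 11,  u(5) = 12,  u(6) = 1,  u(7) = 13,  u(8) = 14,  u(9) = 5,  u(10) = 19,  u(11) = 2,  u(12) = 21,  u(13) = 1,  u(14) = 0,  u(15) = 1,  u(16) = 1,  u(17) = 2,  u(18) = 3,  u(19) = 5,  u(20) = 8,  u(21) = 13,  u(22) = 21,  u(23) = 12,  u(24) = 11,  u(25) = 1,  u(26) = 12,  u(27) = 13,  u(28) = 3,  u(29) = 16,  u(30) = 19,  u(31) = 13.
Since (u(30), u(31)) = (u(0), u(1)) = (19, 13) (two consecutive terms determine the rest), the sequence is periodic with period 30.
(10534 - 0) mod 30 = 4, so u(10534) = u(4) = 11.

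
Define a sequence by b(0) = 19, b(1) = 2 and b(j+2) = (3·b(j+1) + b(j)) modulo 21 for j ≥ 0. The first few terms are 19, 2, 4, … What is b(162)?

We have b(0) = 19,  b(1) = 2,  b(2) = 4,  b(3) = 14,  b(4) = 4,  b(5) = 5,  b(6) = 19,  b(7) = 20,  b(8) = 16,  b(9) = 5,  b(10) = 10,  b(11) = 14,  b(12) = 10,  b(13) = 2,  b(14) = 16,  b(15) = 8,  b(16) = 19,  b(17) = 2.
The sequence repeats with period 16.
(162 - 0) mod 16 = 2, so b(162) = b(2) = 4.

4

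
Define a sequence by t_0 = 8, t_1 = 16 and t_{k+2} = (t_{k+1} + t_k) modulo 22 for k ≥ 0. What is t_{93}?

t_0 = 8, t_1 = 16, t_2 = 2, t_3 = 18, t_4 = 20, t_5 = 16, t_6 = 14, t_7 = 8, t_8 = 0, t_9 = 8, t_{10} = 8, t_{11} = 16.
Since (t_{10}, t_{11}) = (t_0, t_1) = (8, 16) (two consecutive terms determine the rest), the sequence is periodic with period 10.
(93 - 0) mod 10 = 3, so t_{93} = t_3 = 18.

18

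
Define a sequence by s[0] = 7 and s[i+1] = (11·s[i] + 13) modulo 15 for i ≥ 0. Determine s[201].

s[0] = 7,  s[1] = 0,  s[2] = 13,  s[3] = 6,  s[4] = 4,  s[5] = 12,  s[6] = 10,  s[7] = 3,  s[8] = 1,  s[9] = 9,  s[10] = 7.
Since s[10] = s[0] = 7, the sequence is periodic with period 10.
So s[201] = s[0 + ((201-0) mod 10)] = s[1] = 0.

0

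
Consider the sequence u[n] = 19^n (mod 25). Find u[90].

1

Computing terms: u[1] = 19, u[2] = 11, u[3] = 9, u[4] = 21, u[5] = 24, u[6] = 6, u[7] = 14, u[8] = 16, u[9] = 4, u[10] = 1, u[11] = 19.
The sequence repeats with period 10.
So u[90] = u[1 + ((90-1) mod 10)] = u[10] = 1.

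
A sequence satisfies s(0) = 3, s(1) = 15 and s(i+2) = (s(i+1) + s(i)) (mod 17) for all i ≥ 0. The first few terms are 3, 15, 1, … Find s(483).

13

s(0) = 3,  s(1) = 15,  s(2) = 1,  s(3) = 16,  s(4) = 0,  s(5) = 16,  s(6) = 16,  s(7) = 15,  s(8) = 14,  s(9) = 12,  s(10) = 9,  s(11) = 4,  s(12) = 13,  s(13) = 0,  s(14) = 13,  s(15) = 13,  s(16) = 9,  s(17) = 5,  s(18) = 14,  s(19) = 2,  s(20) = 16,  s(21) = 1,  s(22) = 0,  s(23) = 1,  s(24) = 1,  s(25) = 2,  s(26) = 3,  s(27) = 5,  s(28) = 8,  s(29) = 13,  s(30) = 4,  s(31) = 0,  s(32) = 4,  s(33) = 4,  s(34) = 8,  s(35) = 12,  s(36) = 3,  s(37) = 15.
The sequence repeats with period 36.
(483 - 0) mod 36 = 15, so s(483) = s(15) = 13.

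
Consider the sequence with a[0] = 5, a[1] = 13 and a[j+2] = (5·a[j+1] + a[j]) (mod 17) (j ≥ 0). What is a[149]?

13

Listing terms: a[0] = 5, a[1] = 13, a[2] = 2, a[3] = 6, a[4] = 15, a[5] = 13, a[6] = 12, a[7] = 5, a[8] = 3, a[9] = 3, a[10] = 1, a[11] = 8, a[12] = 7, a[13] = 9, a[14] = 1, a[15] = 14, a[16] = 3, a[17] = 12, a[18] = 12, a[19] = 4, a[20] = 15, a[21] = 11, a[22] = 2, a[23] = 4, a[24] = 5, a[25] = 12, a[26] = 14, a[27] = 14, a[28] = 16, a[29] = 9, a[30] = 10, a[31] = 8, a[32] = 16, a[33] = 3, a[34] = 14, a[35] = 5, a[36] = 5, a[37] = 13.
Since (a[36], a[37]) = (a[0], a[1]) = (5, 13) (two consecutive terms determine the rest), the sequence is periodic with period 36.
(149 - 0) mod 36 = 5, so a[149] = a[5] = 13.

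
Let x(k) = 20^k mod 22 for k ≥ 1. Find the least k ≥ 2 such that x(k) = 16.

We have x(1) = 20; x(2) = 4; x(3) = 14; x(4) = 16; x(5) = 12; x(6) = 20.
Since x(6) = x(1) = 20, the sequence is periodic with period 5.
The value 16 first appears (with k ≥ 2) at x(4).

4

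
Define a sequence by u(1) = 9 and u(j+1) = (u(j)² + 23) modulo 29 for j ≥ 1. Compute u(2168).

Computing terms: u(1) = 9; u(2) = 17; u(3) = 22; u(4) = 14; u(5) = 16; u(6) = 18; u(7) = 28; u(8) = 24; u(9) = 19; u(10) = 7; u(11) = 14.
Since u(11) = u(4) = 14, the sequence is eventually periodic: after a pre-period of length 3 it cycles with period 7.
For j ≥ 4, u(j) depends only on (j - 4) mod 7. (2168 - 4) mod 7 = 1, so u(2168) = u(5) = 16.

16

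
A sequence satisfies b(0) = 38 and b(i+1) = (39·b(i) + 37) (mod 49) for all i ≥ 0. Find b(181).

42

Computing terms: b(0) = 38,  b(1) = 0,  b(2) = 37,  b(3) = 10,  b(4) = 35,  b(5) = 30,  b(6) = 31,  b(7) = 21,  b(8) = 23,  b(9) = 3,  b(10) = 7,  b(11) = 16,  b(12) = 24,  b(13) = 42,  b(14) = 9,  b(15) = 45,  b(16) = 28,  b(17) = 2,  b(18) = 17,  b(19) = 14,  b(20) = 44,  b(21) = 38.
Since b(21) = b(0) = 38, the sequence is periodic with period 21.
So b(181) = b(0 + ((181-0) mod 21)) = b(13) = 42.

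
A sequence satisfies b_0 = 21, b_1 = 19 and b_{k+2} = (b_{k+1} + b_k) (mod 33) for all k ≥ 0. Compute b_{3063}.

4

b_0 = 21; b_1 = 19; b_2 = 7; b_3 = 26; b_4 = 0; b_5 = 26; b_6 = 26; b_7 = 19; b_8 = 12; b_9 = 31; b_{10} = 10; b_{11} = 8; b_{12} = 18; b_{13} = 26; b_{14} = 11; b_{15} = 4; b_{16} = 15; b_{17} = 19; b_{18} = 1; b_{19} = 20; b_{20} = 21; b_{21} = 8; b_{22} = 29; b_{23} = 4; b_{24} = 0; b_{25} = 4; b_{26} = 4; b_{27} = 8; b_{28} = 12; b_{29} = 20; b_{30} = 32; b_{31} = 19; b_{32} = 18; b_{33} = 4; b_{34} = 22; b_{35} = 26; b_{36} = 15; b_{37} = 8; b_{38} = 23; b_{39} = 31; b_{40} = 21; b_{41} = 19.
The sequence repeats with period 40.
(3063 - 0) mod 40 = 23, so b_{3063} = b_{23} = 4.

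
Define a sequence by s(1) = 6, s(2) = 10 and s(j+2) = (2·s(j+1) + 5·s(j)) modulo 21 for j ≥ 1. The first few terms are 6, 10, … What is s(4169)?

Computing terms: s(1) = 6,  s(2) = 10,  s(3) = 8,  s(4) = 3,  s(5) = 4,  s(6) = 2,  s(7) = 3,  s(8) = 16,  s(9) = 5,  s(10) = 6,  s(11) = 16,  s(12) = 20,  s(13) = 15,  s(14) = 4,  s(15) = 20,  s(16) = 18,  s(17) = 10,  s(18) = 5,  s(19) = 18,  s(20) = 19,  s(21) = 2,  s(22) = 15,  s(23) = 19,  s(24) = 8,  s(25) = 6,  s(26) = 10.
The sequence repeats with period 24.
So s(4169) = s(1 + ((4169-1) mod 24)) = s(17) = 10.

10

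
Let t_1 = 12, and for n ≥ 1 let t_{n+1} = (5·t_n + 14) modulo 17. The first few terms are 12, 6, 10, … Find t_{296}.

7

We have t_1 = 12, t_2 = 6, t_3 = 10, t_4 = 13, t_5 = 11, t_6 = 1, t_7 = 2, t_8 = 7, t_9 = 15, t_{10} = 4, t_{11} = 0, t_{12} = 14, t_{13} = 16, t_{14} = 9, t_{15} = 8, t_{16} = 3, t_{17} = 12.
The sequence repeats with period 16.
So t_{296} = t_{1 + ((296-1) mod 16)} = t_8 = 7.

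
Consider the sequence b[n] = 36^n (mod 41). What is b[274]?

b[1] = 36,  b[2] = 25,  b[3] = 39,  b[4] = 10,  b[5] = 32,  b[6] = 4,  b[7] = 21,  b[8] = 18,  b[9] = 33,  b[10] = 40,  b[11] = 5,  b[12] = 16,  b[13] = 2,  b[14] = 31,  b[15] = 9,  b[16] = 37,  b[17] = 20,  b[18] = 23,  b[19] = 8,  b[20] = 1,  b[21] = 36.
The sequence repeats with period 20.
(274 - 1) mod 20 = 13, so b[274] = b[14] = 31.

31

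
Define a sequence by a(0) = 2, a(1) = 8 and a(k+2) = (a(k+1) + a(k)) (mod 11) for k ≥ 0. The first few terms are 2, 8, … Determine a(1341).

Computing terms: a(0) = 2,  a(1) = 8,  a(2) = 10,  a(3) = 7,  a(4) = 6,  a(5) = 2,  a(6) = 8.
The sequence repeats with period 5.
(1341 - 0) mod 5 = 1, so a(1341) = a(1) = 8.

8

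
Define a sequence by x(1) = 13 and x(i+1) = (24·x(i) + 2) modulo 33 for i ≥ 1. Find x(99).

32

Listing terms: x(1) = 13, x(2) = 17, x(3) = 14, x(4) = 8, x(5) = 29, x(6) = 5, x(7) = 23, x(8) = 26, x(9) = 32, x(10) = 11, x(11) = 2, x(12) = 17.
Since x(12) = x(2) = 17, the sequence is eventually periodic: after a pre-period of length 1 it cycles with period 10.
For i ≥ 2, x(i) depends only on (i - 2) mod 10. (99 - 2) mod 10 = 7, so x(99) = x(9) = 32.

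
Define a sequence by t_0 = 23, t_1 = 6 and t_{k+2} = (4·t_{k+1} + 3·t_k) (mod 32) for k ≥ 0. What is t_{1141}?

t_0 = 23,  t_1 = 6,  t_2 = 29,  t_3 = 6,  t_4 = 15,  t_5 = 14,  t_6 = 5,  t_7 = 30,  t_8 = 7,  t_9 = 22,  t_{10} = 13,  t_{11} = 22,  t_{12} = 31,  t_{13} = 30,  t_{14} = 21,  t_{15} = 14,  t_{16} = 23,  t_{17} = 6.
The sequence repeats with period 16.
(1141 - 0) mod 16 = 5, so t_{1141} = t_5 = 14.

14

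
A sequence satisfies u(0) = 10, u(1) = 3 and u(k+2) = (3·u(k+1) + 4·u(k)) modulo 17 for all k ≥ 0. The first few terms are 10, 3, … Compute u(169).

u(0) = 10; u(1) = 3; u(2) = 15; u(3) = 6; u(4) = 10; u(5) = 3.
Since (u(4), u(5)) = (u(0), u(1)) = (10, 3) (two consecutive terms determine the rest), the sequence is periodic with period 4.
So u(169) = u(0 + ((169-0) mod 4)) = u(1) = 3.

3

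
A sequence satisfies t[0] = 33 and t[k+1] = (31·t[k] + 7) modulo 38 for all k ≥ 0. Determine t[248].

Computing terms: t[0] = 33,  t[1] = 4,  t[2] = 17,  t[3] = 2,  t[4] = 31,  t[5] = 18,  t[6] = 33.
The sequence repeats with period 6.
So t[248] = t[0 + ((248-0) mod 6)] = t[2] = 17.

17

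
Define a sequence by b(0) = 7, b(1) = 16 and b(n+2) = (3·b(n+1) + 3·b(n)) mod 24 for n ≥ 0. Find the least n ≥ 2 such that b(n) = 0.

Listing terms: b(0) = 7,  b(1) = 16,  b(2) = 21,  b(3) = 15,  b(4) = 12,  b(5) = 9,  b(6) = 15,  b(7) = 0,  b(8) = 21,  b(9) = 15.
Since (b(8), b(9)) = (b(2), b(3)) = (21, 15) (two consecutive terms determine the rest), the sequence is eventually periodic: after a pre-period of length 2 it cycles with period 6.
The value 0 first appears (with n ≥ 2) at b(7).

7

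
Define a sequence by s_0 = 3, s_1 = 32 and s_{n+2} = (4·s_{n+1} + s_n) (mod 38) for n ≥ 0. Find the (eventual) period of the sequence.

6

We have s_0 = 3,  s_1 = 32,  s_2 = 17,  s_3 = 24,  s_4 = 37,  s_5 = 20,  s_6 = 3,  s_7 = 32.
Since (s_6, s_7) = (s_0, s_1) = (3, 32) (two consecutive terms determine the rest), the sequence is periodic with period 6.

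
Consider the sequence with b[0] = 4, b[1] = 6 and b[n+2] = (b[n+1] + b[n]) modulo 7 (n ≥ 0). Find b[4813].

0

Listing terms: b[0] = 4,  b[1] = 6,  b[2] = 3,  b[3] = 2,  b[4] = 5,  b[5] = 0,  b[6] = 5,  b[7] = 5,  b[8] = 3,  b[9] = 1,  b[10] = 4,  b[11] = 5,  b[12] = 2,  b[13] = 0,  b[14] = 2,  b[15] = 2,  b[16] = 4,  b[17] = 6.
Since (b[16], b[17]) = (b[0], b[1]) = (4, 6) (two consecutive terms determine the rest), the sequence is periodic with period 16.
So b[4813] = b[0 + ((4813-0) mod 16)] = b[13] = 0.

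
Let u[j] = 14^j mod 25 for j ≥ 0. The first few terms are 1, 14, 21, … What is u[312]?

21

Computing terms: u[0] = 1,  u[1] = 14,  u[2] = 21,  u[3] = 19,  u[4] = 16,  u[5] = 24,  u[6] = 11,  u[7] = 4,  u[8] = 6,  u[9] = 9,  u[10] = 1.
The sequence repeats with period 10.
So u[312] = u[0 + ((312-0) mod 10)] = u[2] = 21.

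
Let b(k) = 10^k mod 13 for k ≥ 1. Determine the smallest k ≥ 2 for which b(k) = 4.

5

Listing terms: b(1) = 10; b(2) = 9; b(3) = 12; b(4) = 3; b(5) = 4; b(6) = 1; b(7) = 10.
The sequence repeats with period 6.
The value 4 first appears (with k ≥ 2) at b(5).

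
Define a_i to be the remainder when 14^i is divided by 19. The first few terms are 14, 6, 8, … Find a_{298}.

Computing terms: a_1 = 14,  a_2 = 6,  a_3 = 8,  a_4 = 17,  a_5 = 10,  a_6 = 7,  a_7 = 3,  a_8 = 4,  a_9 = 18,  a_{10} = 5,  a_{11} = 13,  a_{12} = 11,  a_{13} = 2,  a_{14} = 9,  a_{15} = 12,  a_{16} = 16,  a_{17} = 15,  a_{18} = 1,  a_{19} = 14.
Since a_{19} = a_1 = 14, the sequence is periodic with period 18.
(298 - 1) mod 18 = 9, so a_{298} = a_{10} = 5.

5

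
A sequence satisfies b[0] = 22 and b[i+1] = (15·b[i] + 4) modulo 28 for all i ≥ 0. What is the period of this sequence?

We have b[0] = 22,  b[1] = 26,  b[2] = 2,  b[3] = 6,  b[4] = 10,  b[5] = 14,  b[6] = 18,  b[7] = 22.
Since b[7] = b[0] = 22, the sequence is periodic with period 7.

7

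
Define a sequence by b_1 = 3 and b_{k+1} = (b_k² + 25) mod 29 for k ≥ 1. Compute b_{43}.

We have b_1 = 3, b_2 = 5, b_3 = 21, b_4 = 2, b_5 = 0, b_6 = 25, b_7 = 12, b_8 = 24, b_9 = 21.
Since b_9 = b_3 = 21, the sequence is eventually periodic: after a pre-period of length 2 it cycles with period 6.
For k ≥ 3, b_k depends only on (k - 3) mod 6. (43 - 3) mod 6 = 4, so b_{43} = b_7 = 12.

12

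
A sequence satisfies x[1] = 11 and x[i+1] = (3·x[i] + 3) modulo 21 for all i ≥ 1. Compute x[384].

12

We have x[1] = 11; x[2] = 15; x[3] = 6; x[4] = 0; x[5] = 3; x[6] = 12; x[7] = 18; x[8] = 15.
Since x[8] = x[2] = 15, the sequence is eventually periodic: after a pre-period of length 1 it cycles with period 6.
For i ≥ 2, x[i] depends only on (i - 2) mod 6. (384 - 2) mod 6 = 4, so x[384] = x[6] = 12.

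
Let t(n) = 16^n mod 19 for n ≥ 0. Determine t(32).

4

Listing terms: t(0) = 1; t(1) = 16; t(2) = 9; t(3) = 11; t(4) = 5; t(5) = 4; t(6) = 7; t(7) = 17; t(8) = 6; t(9) = 1.
The sequence repeats with period 9.
(32 - 0) mod 9 = 5, so t(32) = t(5) = 4.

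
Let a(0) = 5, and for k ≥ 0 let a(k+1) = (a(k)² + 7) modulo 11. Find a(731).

a(0) = 5,  a(1) = 10,  a(2) = 8,  a(3) = 5.
Since a(3) = a(0) = 5, the sequence is periodic with period 3.
(731 - 0) mod 3 = 2, so a(731) = a(2) = 8.

8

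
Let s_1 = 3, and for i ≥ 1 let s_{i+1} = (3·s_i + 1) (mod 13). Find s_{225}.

Computing terms: s_1 = 3,  s_2 = 10,  s_3 = 5,  s_4 = 3.
The sequence repeats with period 3.
So s_{225} = s_{1 + ((225-1) mod 3)} = s_3 = 5.

5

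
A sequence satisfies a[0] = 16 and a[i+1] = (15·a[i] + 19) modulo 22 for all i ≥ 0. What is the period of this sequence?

We have a[0] = 16,  a[1] = 17,  a[2] = 10,  a[3] = 15,  a[4] = 2,  a[5] = 5,  a[6] = 6,  a[7] = 21,  a[8] = 4,  a[9] = 13,  a[10] = 16.
Since a[10] = a[0] = 16, the sequence is periodic with period 10.

10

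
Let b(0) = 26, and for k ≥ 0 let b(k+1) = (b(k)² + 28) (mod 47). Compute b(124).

Listing terms: b(0) = 26,  b(1) = 46,  b(2) = 29,  b(3) = 23,  b(4) = 40,  b(5) = 30,  b(6) = 35,  b(7) = 31,  b(8) = 2,  b(9) = 32,  b(10) = 18,  b(11) = 23.
Since b(11) = b(3) = 23, the sequence is eventually periodic: after a pre-period of length 3 it cycles with period 8.
For k ≥ 3, b(k) depends only on (k - 3) mod 8. (124 - 3) mod 8 = 1, so b(124) = b(4) = 40.

40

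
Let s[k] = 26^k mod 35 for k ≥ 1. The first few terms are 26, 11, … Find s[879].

6

We have s[1] = 26, s[2] = 11, s[3] = 6, s[4] = 16, s[5] = 31, s[6] = 1, s[7] = 26.
The sequence repeats with period 6.
So s[879] = s[1 + ((879-1) mod 6)] = s[3] = 6.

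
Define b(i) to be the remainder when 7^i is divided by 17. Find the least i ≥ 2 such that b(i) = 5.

15

We have b(1) = 7; b(2) = 15; b(3) = 3; b(4) = 4; b(5) = 11; b(6) = 9; b(7) = 12; b(8) = 16; b(9) = 10; b(10) = 2; b(11) = 14; b(12) = 13; b(13) = 6; b(14) = 8; b(15) = 5; b(16) = 1; b(17) = 7.
Since b(17) = b(1) = 7, the sequence is periodic with period 16.
The value 5 first appears (with i ≥ 2) at b(15).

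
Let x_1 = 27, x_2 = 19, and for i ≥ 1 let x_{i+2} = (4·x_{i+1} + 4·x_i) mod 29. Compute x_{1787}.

Listing terms: x_1 = 27, x_2 = 19, x_3 = 10, x_4 = 0, x_5 = 11, x_6 = 15, x_7 = 17, x_8 = 12, x_9 = 0, x_{10} = 19, x_{11} = 18, x_{12} = 3, x_{13} = 26, x_{14} = 0, x_{15} = 17, x_{16} = 10, x_{17} = 21, x_{18} = 8, x_{19} = 0, x_{20} = 3, x_{21} = 12, x_{22} = 2, x_{23} = 27, x_{24} = 0, x_{25} = 21, x_{26} = 26, x_{27} = 14, x_{28} = 15, x_{29} = 0, x_{30} = 2, x_{31} = 8, x_{32} = 11, x_{33} = 18, x_{34} = 0, x_{35} = 14, x_{36} = 27, x_{37} = 19.
Since (x_{36}, x_{37}) = (x_1, x_2) = (27, 19) (two consecutive terms determine the rest), the sequence is periodic with period 35.
(1787 - 1) mod 35 = 1, so x_{1787} = x_2 = 19.

19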